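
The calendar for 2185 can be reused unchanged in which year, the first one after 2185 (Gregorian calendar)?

Two years share a calendar iff Jan 1 falls on the same weekday and both are leap or both are common. 2185: Jan 1 is Saturday, common year.
2186: Jan 1 Sunday, common
2187: Jan 1 Monday, common
2188: Jan 1 Tuesday, leap
2189: Jan 1 Thursday, common
2190: Jan 1 Friday, common
2191: Jan 1 Saturday, common
2191 matches on both conditions.

2191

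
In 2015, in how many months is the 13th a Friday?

3

Check the 13th of each month of 2015: Jan 13: Tue, Feb 13: Fri, Mar 13: Fri, Apr 13: Mon, May 13: Wed, Jun 13: Sat, Jul 13: Mon, Aug 13: Thu, Sep 13: Sun, Oct 13: Tue, Nov 13: Fri, Dec 13: Sun.
Friday occurs in February, March, November — 3 months.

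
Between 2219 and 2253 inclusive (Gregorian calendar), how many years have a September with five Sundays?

September has 30 days; it has five Sundays when Sunday falls among the first (month-length − 28) days — i.e. when September 1 is one of Sunday/Saturday.
September 1 by year: 2219:Wed 2220:Fri 2221:Sat✓ 2222:Sun✓ 2223:Mon 2224:Wed 2225:Thu 2226:Fri 2227:Sat✓ 2228:Mon 2229:Tue 2230:Wed 2231:Thu 2232:Sat✓ 2233:Sun✓ …(5 more)… 2239:Sun✓ 2240:Tue 2241:Wed 2242:Thu 2243:Fri 2244:Sun✓ 2245:Mon 2246:Tue 2247:Wed 2248:Fri 2249:Sat✓ 2250:Sun✓ 2251:Mon 2252:Wed 2253:Thu
Years with five Sundays: 2221, 2222, 2227, 2232, 2233, 2238, 2239, 2244, 2249, 2250 → 10.

10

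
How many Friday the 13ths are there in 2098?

Check the 13th of each month of 2098: Jan 13: Mon, Feb 13: Thu, Mar 13: Thu, Apr 13: Sun, May 13: Tue, Jun 13: Fri, Jul 13: Sun, Aug 13: Wed, Sep 13: Sat, Oct 13: Mon, Nov 13: Thu, Dec 13: Sat.
Friday occurs in June — 1 month.

1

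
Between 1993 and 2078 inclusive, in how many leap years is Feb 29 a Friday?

Leap years in 1993–2078: 21 of them.
Feb 29 weekday advances by 5 (mod 7) from one leap year to the next four years later (or differs when a century non-leap intervenes).
Leap-day weekdays: 1996:Thu 2000:Tue 2004:Sun 2008:Fri✓ 2012:Wed 2016:Mon 2020:Sat 2024:Thu 2028:Tue 2032:Sun 2036:Fri✓ 2040:Wed 2044:Mon 2048:Sat 2052:Thu 2056:Tue 2060:Sun 2064:Fri✓ 2068:Wed 2072:Mon 2076:Sat
Friday: 2008, 2036, 2064 → 3.

3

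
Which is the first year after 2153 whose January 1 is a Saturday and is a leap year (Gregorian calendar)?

Jan 1 advances by 2 weekdays after a leap year and by 1 after a common year.
2153: Jan 1 is Monday.
2154: Tuesday
2155: Wednesday
2156: Thursday (leap)
2157: Saturday
2158: Sunday
2159: Monday
2160: Tuesday (leap)
2161: Thursday
2162: Friday
2163: Saturday
2164: Sunday (leap)
2165: Tuesday
2166: Wednesday
2167: Thursday
2168: Friday (leap)
2169: Sunday
2170: Monday
2171: Tuesday
2172: Wednesday (leap)
2173: Friday
2174: Saturday
2175: Sunday
2176: Monday (leap)
2177: Wednesday
2178: Thursday
2179: Friday
2180: Saturday (leap)
2180 begins on a Saturday and is a leap year.

2180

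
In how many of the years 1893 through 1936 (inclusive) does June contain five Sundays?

12

June has 30 days; it has five Sundays when Sunday falls among the first (month-length − 28) days — i.e. when June 1 is one of Sunday/Saturday.
June 1 by year: 1893:Thu 1894:Fri 1895:Sat✓ 1896:Mon 1897:Tue 1898:Wed 1899:Thu 1900:Fri 1901:Sat✓ 1902:Sun✓ 1903:Mon 1904:Wed 1905:Thu 1906:Fri 1907:Sat✓ …(14 more)… 1922:Thu 1923:Fri 1924:Sun✓ 1925:Mon 1926:Tue 1927:Wed 1928:Fri 1929:Sat✓ 1930:Sun✓ 1931:Mon 1932:Wed 1933:Thu 1934:Fri 1935:Sat✓ 1936:Mon
Years with five Sundays: 1895, 1901, 1902, 1907, 1912, 1913, 1918, 1919, 1924, 1929, 1930, 1935 → 12.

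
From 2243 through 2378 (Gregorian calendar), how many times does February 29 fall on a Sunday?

Leap years in 2243–2378: 33 of them.
Feb 29 weekday advances by 5 (mod 7) from one leap year to the next four years later (or differs when a century non-leap intervenes).
Leap-day weekdays: 2244:Thu 2248:Tue 2252:Sun✓ 2256:Fri 2260:Wed 2264:Mon 2268:Sat 2272:Thu 2276:Tue 2280:Sun✓ 2284:Fri 2288:Wed 2292:Mon …(7 more)… 2328:Wed 2332:Mon 2336:Sat 2340:Thu 2344:Tue 2348:Sun✓ 2352:Fri 2356:Wed 2360:Mon 2364:Sat 2368:Thu 2372:Tue 2376:Sun✓
Sunday: 2252, 2280, 2320, 2348, 2376 → 5.

5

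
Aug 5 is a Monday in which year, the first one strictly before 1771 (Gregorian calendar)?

From one year to the next, a fixed date's weekday advances by 1, or by 2 when a Feb 29 lies between the two dates.
1771: August 5 is Monday.
1770: Sunday (−1)
1769: Saturday (−1)
1768: Friday (−1)
1767: Wednesday (−2)
1766: Tuesday (−1)
1765: Monday (−1)
Aug 5 falls on a Monday in 1765.

1765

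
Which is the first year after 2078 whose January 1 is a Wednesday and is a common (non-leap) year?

2081

Jan 1 advances by 2 weekdays after a leap year and by 1 after a common year.
2078: Jan 1 is Saturday.
2079: Sunday
2080: Monday (leap)
2081: Wednesday
2081 begins on a Wednesday and is a common year.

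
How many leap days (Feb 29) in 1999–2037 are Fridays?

Leap years in 1999–2037: 10 of them.
Feb 29 weekday advances by 5 (mod 7) from one leap year to the next four years later (or differs when a century non-leap intervenes).
Leap-day weekdays: 2000:Tue 2004:Sun 2008:Fri✓ 2012:Wed 2016:Mon 2020:Sat 2024:Thu 2028:Tue 2032:Sun 2036:Fri✓
Friday: 2008, 2036 → 2.

2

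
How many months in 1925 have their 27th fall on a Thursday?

Check the 27th of each month of 1925: Jan 27: Tue, Feb 27: Fri, Mar 27: Fri, Apr 27: Mon, May 27: Wed, Jun 27: Sat, Jul 27: Mon, Aug 27: Thu, Sep 27: Sun, Oct 27: Tue, Nov 27: Fri, Dec 27: Sun.
Thursday occurs in August — 1 month.

1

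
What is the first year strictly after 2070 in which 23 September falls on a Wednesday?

From one year to the next, a fixed date's weekday advances by 1, or by 2 when a Feb 29 lies between the two dates.
2070: September 23 is Tuesday.
2071: Wednesday (+1)
23 September falls on a Wednesday in 2071.

2071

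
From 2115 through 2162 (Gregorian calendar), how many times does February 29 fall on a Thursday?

2

Leap years in 2115–2162: 12 of them.
Feb 29 weekday advances by 5 (mod 7) from one leap year to the next four years later (or differs when a century non-leap intervenes).
Leap-day weekdays: 2116:Sat 2120:Thu✓ 2124:Tue 2128:Sun 2132:Fri 2136:Wed 2140:Mon 2144:Sat 2148:Thu✓ 2152:Tue 2156:Sun 2160:Fri
Thursday: 2120, 2148 → 2.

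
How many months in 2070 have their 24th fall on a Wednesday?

Check the 24th of each month of 2070: Jan 24: Fri, Feb 24: Mon, Mar 24: Mon, Apr 24: Thu, May 24: Sat, Jun 24: Tue, Jul 24: Thu, Aug 24: Sun, Sep 24: Wed, Oct 24: Fri, Nov 24: Mon, Dec 24: Wed.
Wednesday occurs in September, December — 2 months.

2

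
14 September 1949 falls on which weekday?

January 1, 1949 is a Saturday.
September 14 is day 257 of the year, i.e. 256 days after Jan 1.
256 mod 7 = 4, so advance 4 weekdays from Saturday: Wednesday.

Wednesday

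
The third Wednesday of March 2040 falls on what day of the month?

21

March 1, 2040 is a Thursday, so the first Wednesday is the 7th.
The third Wednesday is 7 + 14 = 21.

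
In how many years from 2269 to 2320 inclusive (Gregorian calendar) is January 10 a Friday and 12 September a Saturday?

Check each year's weekday for January 10 and 12 September:
  2269: Sun/Sun  2270: Mon/Mon  2271: Tue/Tue  2272: Wed/Thu  2273: Fri/Fri  2274: Sat/Sat  2275: Sun/Sun  2276: Mon/Tue  2277: Wed/Wed  2278: Thu/Thu  2279: Fri/Fri  2280: Sat/Sun  2281: Mon/Mon  2282: Tue/Tue  …(24 more)…  2307: Thu/Thu  2308: Fri/Sat ✓  2309: Sun/Sun  2310: Mon/Mon  2311: Tue/Tue  2312: Wed/Thu  2313: Fri/Fri  2314: Sat/Sat  2315: Sun/Sun  2316: Mon/Tue  2317: Wed/Wed  2318: Thu/Thu  2319: Fri/Fri  2320: Sat/Sun
Both conditions hold in: 2296, 2308 — 2.

2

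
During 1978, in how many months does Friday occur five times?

4

A month of length L has five Fridays iff its first Friday is on day ≤ L−28 (so day 1–3 in a 31-day month, 1–2 in a 30-day month, day 1 in a leap February).
Checking each month of 1978: Jan starts Sun (31d); Feb starts Wed (28d); Mar starts Wed (31d) ✓; Apr starts Sat (30d); May starts Mon (31d); Jun starts Thu (30d) ✓; Jul starts Sat (31d); Aug starts Tue (31d); Sep starts Fri (30d) ✓; Oct starts Sun (31d); Nov starts Wed (30d); Dec starts Fri (31d) ✓.
Five-Friday months: March, June, September, December → 4.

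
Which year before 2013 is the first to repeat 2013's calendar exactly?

2002

Two years share a calendar iff Jan 1 falls on the same weekday and both are leap or both are common. 2013: Jan 1 is Tuesday, common year.
2012: Jan 1 Sunday, leap
2011: Jan 1 Saturday, common
2010: Jan 1 Friday, common
2009: Jan 1 Thursday, common
2008: Jan 1 Tuesday, leap
2007: Jan 1 Monday, common
2006: Jan 1 Sunday, common
2005: Jan 1 Saturday, common
2004: Jan 1 Thursday, leap
2003: Jan 1 Wednesday, common
2002: Jan 1 Tuesday, common
2002 matches on both conditions.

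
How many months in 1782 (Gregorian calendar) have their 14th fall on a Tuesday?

1

Check the 14th of each month of 1782: Jan 14: Mon, Feb 14: Thu, Mar 14: Thu, Apr 14: Sun, May 14: Tue, Jun 14: Fri, Jul 14: Sun, Aug 14: Wed, Sep 14: Sat, Oct 14: Mon, Nov 14: Thu, Dec 14: Sat.
Tuesday occurs in May — 1 month.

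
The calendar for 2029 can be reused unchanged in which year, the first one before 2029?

2018

Two years share a calendar iff Jan 1 falls on the same weekday and both are leap or both are common. 2029: Jan 1 is Monday, common year.
2028: Jan 1 Saturday, leap
2027: Jan 1 Friday, common
2026: Jan 1 Thursday, common
2025: Jan 1 Wednesday, common
2024: Jan 1 Monday, leap
2023: Jan 1 Sunday, common
2022: Jan 1 Saturday, common
2021: Jan 1 Friday, common
2020: Jan 1 Wednesday, leap
2019: Jan 1 Tuesday, common
2018: Jan 1 Monday, common
2018 matches on both conditions.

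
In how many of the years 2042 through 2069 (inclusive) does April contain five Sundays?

April has 30 days; it has five Sundays when Sunday falls among the first (month-length − 28) days — i.e. when April 1 is one of Sunday/Saturday.
April 1 by year: 2042:Tue 2043:Wed 2044:Fri 2045:Sat✓ 2046:Sun✓ 2047:Mon 2048:Wed 2049:Thu 2050:Fri 2051:Sat✓ 2052:Mon 2053:Tue 2054:Wed 2055:Thu 2056:Sat✓ 2057:Sun✓ 2058:Mon 2059:Tue 2060:Thu 2061:Fri 2062:Sat✓ 2063:Sun✓ 2064:Tue 2065:Wed 2066:Thu 2067:Fri 2068:Sun✓ 2069:Mon
Years with five Sundays: 2045, 2046, 2051, 2056, 2057, 2062, 2063, 2068 → 8.

8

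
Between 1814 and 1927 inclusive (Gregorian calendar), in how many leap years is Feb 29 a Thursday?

Leap years in 1814–1927: 27 of them.
Feb 29 weekday advances by 5 (mod 7) from one leap year to the next four years later (or differs when a century non-leap intervenes).
Leap-day weekdays: 1816:Thu✓ 1820:Tue 1824:Sun 1828:Fri 1832:Wed 1836:Mon 1840:Sat 1844:Thu✓ 1848:Tue 1852:Sun 1856:Fri 1860:Wed 1864:Mon 1868:Sat 1872:Thu✓ 1876:Tue 1880:Sun 1884:Fri 1888:Wed 1892:Mon 1896:Sat 1904:Mon 1908:Sat 1912:Thu✓ 1916:Tue 1920:Sun 1924:Fri
Thursday: 1816, 1844, 1872, 1912 → 4.

4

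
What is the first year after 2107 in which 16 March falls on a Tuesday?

From one year to the next, a fixed date's weekday advances by 1, or by 2 when a Feb 29 lies between the two dates.
2107: March 16 is Wednesday.
2108: Friday (+2)
2109: Saturday (+1)
2110: Sunday (+1)
2111: Monday (+1)
2112: Wednesday (+2)
2113: Thursday (+1)
2114: Friday (+1)
2115: Saturday (+1)
2116: Monday (+2)
2117: Tuesday (+1)
16 March falls on a Tuesday in 2117.

2117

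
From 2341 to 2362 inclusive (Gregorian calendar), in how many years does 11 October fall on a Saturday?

Track 11 October's weekday year by year (advancing +1, or +2 across a Feb 29):
  2341: Sat ✓  2342: Sun (+1)  2343: Mon (+1)  2344: Wed (+2)  2345: Thu (+1)
  2346: Fri (+1)  2347: Sat (+1) ✓  2348: Mon (+2)  2349: Tue (+1)  2350: Wed (+1)
  2351: Thu (+1)  2352: Sat (+2) ✓  2353: Sun (+1)  2354: Mon (+1)  2355: Tue (+1)
  2356: Thu (+2)  2357: Fri (+1)  2358: Sat (+1) ✓  2359: Sun (+1)  2360: Tue (+2)
  2361: Wed (+1)  2362: Thu (+1)
Saturday years: 2341, 2347, 2352, 2358 — 4 in total.

4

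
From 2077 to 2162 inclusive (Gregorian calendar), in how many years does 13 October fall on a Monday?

13

Track 13 October's weekday year by year (advancing +1, or +2 across a Feb 29):
  2077: Wed  2078: Thu (+1)  2079: Fri (+1)  2080: Sun (+2)  2081: Mon (+1) ✓
  2082: Tue (+1)  2083: Wed (+1)  2084: Fri (+2)  2085: Sat (+1)  2086: Sun (+1)
  2087: Mon (+1) ✓  2088: Wed (+2)  2089: Thu (+1)  2090: Fri (+1)  … (58 more years) …
  2149: Mon (+1) ✓  2150: Tue (+1)  2151: Wed (+1)  2152: Fri (+2)  2153: Sat (+1)
  2154: Sun (+1)  2155: Mon (+1) ✓  2156: Wed (+2)  2157: Thu (+1)  2158: Fri (+1)
  2159: Sat (+1)  2160: Mon (+2) ✓  2161: Tue (+1)  2162: Wed (+1)
Monday years: 2081, 2087, 2092, 2098, 2104, 2110, 2121, 2127, 2132, 2138, 2149, 2155, 2160 — 13 in total.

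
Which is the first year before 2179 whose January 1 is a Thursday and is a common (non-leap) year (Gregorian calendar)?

Jan 1 advances by 2 weekdays after a leap year and by 1 after a common year.
2179: Jan 1 is Friday.
2178: Thursday
2178 begins on a Thursday and is a common year.

2178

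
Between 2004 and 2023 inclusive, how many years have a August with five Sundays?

8

August has 31 days; it has five Sundays when Sunday falls among the first (month-length − 28) days — i.e. when August 1 is one of Sunday/Saturday/Friday.
August 1 by year: 2004:Sun✓ 2005:Mon 2006:Tue 2007:Wed 2008:Fri✓ 2009:Sat✓ 2010:Sun✓ 2011:Mon 2012:Wed 2013:Thu 2014:Fri✓ 2015:Sat✓ 2016:Mon 2017:Tue 2018:Wed 2019:Thu 2020:Sat✓ 2021:Sun✓ 2022:Mon 2023:Tue
Years with five Sundays: 2004, 2008, 2009, 2010, 2014, 2015, 2020, 2021 → 8.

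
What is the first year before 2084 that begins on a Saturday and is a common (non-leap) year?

2078

Jan 1 advances by 2 weekdays after a leap year and by 1 after a common year.
2084: Jan 1 is Saturday (leap).
2083: Friday
2082: Thursday
2081: Wednesday
2080: Monday (leap)
2079: Sunday
2078: Saturday
2078 begins on a Saturday and is a common year.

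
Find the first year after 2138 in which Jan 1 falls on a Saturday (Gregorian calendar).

Jan 1 advances by 2 weekdays after a leap year and by 1 after a common year.
2138: Jan 1 is Wednesday.
2139: Thursday
2140: Friday (leap)
2141: Sunday
2142: Monday
2143: Tuesday
2144: Wednesday (leap)
2145: Friday
2146: Saturday
2146 begins on a Saturday

2146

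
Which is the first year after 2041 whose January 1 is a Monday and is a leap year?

Jan 1 advances by 2 weekdays after a leap year and by 1 after a common year.
2041: Jan 1 is Tuesday.
2042: Wednesday
2043: Thursday
2044: Friday (leap)
2045: Sunday
2046: Monday
2047: Tuesday
2048: Wednesday (leap)
2049: Friday
2050: Saturday
2051: Sunday
2052: Monday (leap)
2052 begins on a Monday and is a leap year.

2052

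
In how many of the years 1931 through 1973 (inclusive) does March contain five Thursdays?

March has 31 days; it has five Thursdays when Thursday falls among the first (month-length − 28) days — i.e. when March 1 is one of Thursday/Wednesday/Tuesday.
March 1 by year: 1931:Sun 1932:Tue✓ 1933:Wed✓ 1934:Thu✓ 1935:Fri 1936:Sun 1937:Mon 1938:Tue✓ 1939:Wed✓ 1940:Fri 1941:Sat 1942:Sun 1943:Mon 1944:Wed✓ 1945:Thu✓ …(13 more)… 1959:Sun 1960:Tue✓ 1961:Wed✓ 1962:Thu✓ 1963:Fri 1964:Sun 1965:Mon 1966:Tue✓ 1967:Wed✓ 1968:Fri 1969:Sat 1970:Sun 1971:Mon 1972:Wed✓ 1973:Thu✓
Years with five Thursdays: 1932, 1933, 1934, 1938, 1939, 1944, 1945, 1949, 1950, 1951, 1955, 1956, 1960, 1961, 1962, 1966, 1967, 1972, 1973 → 19.

19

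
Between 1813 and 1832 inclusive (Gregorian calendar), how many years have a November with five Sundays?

November has 30 days; it has five Sundays when Sunday falls among the first (month-length − 28) days — i.e. when November 1 is one of Sunday/Saturday.
November 1 by year: 1813:Mon 1814:Tue 1815:Wed 1816:Fri 1817:Sat✓ 1818:Sun✓ 1819:Mon 1820:Wed 1821:Thu 1822:Fri 1823:Sat✓ 1824:Mon 1825:Tue 1826:Wed 1827:Thu 1828:Sat✓ 1829:Sun✓ 1830:Mon 1831:Tue 1832:Thu
Years with five Sundays: 1817, 1818, 1823, 1828, 1829 → 5.

5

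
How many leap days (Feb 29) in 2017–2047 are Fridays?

Leap years in 2017–2047: 7 of them.
Feb 29 weekday advances by 5 (mod 7) from one leap year to the next four years later (or differs when a century non-leap intervenes).
Leap-day weekdays: 2020:Sat 2024:Thu 2028:Tue 2032:Sun 2036:Fri✓ 2040:Wed 2044:Mon
Friday: 2036 → 1.

1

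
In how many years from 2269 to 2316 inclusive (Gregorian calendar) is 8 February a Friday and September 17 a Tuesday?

5

Check each year's weekday for 8 February and September 17:
  2269: Mon/Fri  2270: Tue/Sat  2271: Wed/Sun  2272: Thu/Tue  2273: Sat/Wed  2274: Sun/Thu  2275: Mon/Fri  2276: Tue/Sun  2277: Thu/Mon  2278: Fri/Tue ✓  2279: Sat/Wed  2280: Sun/Fri  2281: Tue/Sat  2282: Wed/Sun  …(20 more)…  2303: Sun/Thu  2304: Mon/Sat  2305: Wed/Sun  2306: Thu/Mon  2307: Fri/Tue ✓  2308: Sat/Thu  2309: Mon/Fri  2310: Tue/Sat  2311: Wed/Sun  2312: Thu/Tue  2313: Sat/Wed  2314: Sun/Thu  2315: Mon/Fri  2316: Tue/Sun
Both conditions hold in: 2278, 2289, 2295, 2301, 2307 — 5.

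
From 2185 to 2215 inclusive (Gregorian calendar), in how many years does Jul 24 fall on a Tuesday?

Track Jul 24's weekday year by year (advancing +1, or +2 across a Feb 29):
  2185: Sun  2186: Mon (+1)  2187: Tue (+1) ✓  2188: Thu (+2)  2189: Fri (+1)
  2190: Sat (+1)  2191: Sun (+1)  2192: Tue (+2) ✓  2193: Wed (+1)  2194: Thu (+1)
  2195: Fri (+1)  2196: Sun (+2)  2197: Mon (+1)  2198: Tue (+1) ✓  … (3 more years) …
  2202: Sat (+1)  2203: Sun (+1)  2204: Tue (+2) ✓  2205: Wed (+1)  2206: Thu (+1)
  2207: Fri (+1)  2208: Sun (+2)  2209: Mon (+1)  2210: Tue (+1) ✓  2211: Wed (+1)
  2212: Fri (+2)  2213: Sat (+1)  2214: Sun (+1)  2215: Mon (+1)
Tuesday years: 2187, 2192, 2198, 2204, 2210 — 5 in total.

5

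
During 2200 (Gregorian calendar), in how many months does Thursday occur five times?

A month of length L has five Thursdays iff its first Thursday is on day ≤ L−28 (so day 1–3 in a 31-day month, 1–2 in a 30-day month, day 1 in a leap February).
Checking each month of 2200: Jan starts Wed (31d) ✓; Feb starts Sat (28d); Mar starts Sat (31d); Apr starts Tue (30d); May starts Thu (31d) ✓; Jun starts Sun (30d); Jul starts Tue (31d) ✓; Aug starts Fri (31d); Sep starts Mon (30d); Oct starts Wed (31d) ✓; Nov starts Sat (30d); Dec starts Mon (31d).
Five-Thursday months: January, May, July, October → 4.

4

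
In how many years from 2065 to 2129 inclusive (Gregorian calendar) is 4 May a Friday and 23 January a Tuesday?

6

Check each year's weekday for 4 May and 23 January:
  2065: Mon/Fri  2066: Tue/Sat  2067: Wed/Sun  2068: Fri/Mon  2069: Sat/Wed  2070: Sun/Thu  2071: Mon/Fri  2072: Wed/Sat  2073: Thu/Mon  2074: Fri/Tue ✓  2075: Sat/Wed  2076: Mon/Thu  2077: Tue/Sat  2078: Wed/Sun  …(37 more)…  2116: Mon/Thu  2117: Tue/Sat  2118: Wed/Sun  2119: Thu/Mon  2120: Sat/Tue  2121: Sun/Thu  2122: Mon/Fri  2123: Tue/Sat  2124: Thu/Sun  2125: Fri/Tue ✓  2126: Sat/Wed  2127: Sun/Thu  2128: Tue/Fri  2129: Wed/Sun
Both conditions hold in: 2074, 2085, 2091, 2103, 2114, 2125 — 6.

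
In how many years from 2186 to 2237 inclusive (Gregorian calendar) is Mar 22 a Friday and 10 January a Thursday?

Check each year's weekday for Mar 22 and 10 January:
  2186: Wed/Tue  2187: Thu/Wed  2188: Sat/Thu  2189: Sun/Sat  2190: Mon/Sun  2191: Tue/Mon  2192: Thu/Tue  2193: Fri/Thu ✓  2194: Sat/Fri  2195: Sun/Sat  2196: Tue/Sun  2197: Wed/Tue  2198: Thu/Wed  2199: Fri/Thu ✓  …(24 more)…  2224: Mon/Sat  2225: Tue/Mon  2226: Wed/Tue  2227: Thu/Wed  2228: Sat/Thu  2229: Sun/Sat  2230: Mon/Sun  2231: Tue/Mon  2232: Thu/Tue  2233: Fri/Thu ✓  2234: Sat/Fri  2235: Sun/Sat  2236: Tue/Sun  2237: Wed/Tue
Both conditions hold in: 2193, 2199, 2205, 2211, 2222, 2233 — 6.

6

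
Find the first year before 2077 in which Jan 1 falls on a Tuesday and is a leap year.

Jan 1 advances by 2 weekdays after a leap year and by 1 after a common year.
2077: Jan 1 is Friday.
2076: Wednesday (leap)
2075: Tuesday
2074: Monday
2073: Sunday
2072: Friday (leap)
2071: Thursday
2070: Wednesday
2069: Tuesday
2068: Sunday (leap)
2067: Saturday
2066: Friday
2065: Thursday
2064: Tuesday (leap)
2064 begins on a Tuesday and is a leap year.

2064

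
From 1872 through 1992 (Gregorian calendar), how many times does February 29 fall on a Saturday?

Leap years in 1872–1992: 30 of them.
Feb 29 weekday advances by 5 (mod 7) from one leap year to the next four years later (or differs when a century non-leap intervenes).
Leap-day weekdays: 1872:Thu 1876:Tue 1880:Sun 1884:Fri 1888:Wed 1892:Mon 1896:Sat✓ 1904:Mon 1908:Sat✓ 1912:Thu 1916:Tue 1920:Sun 1924:Fri …(4 more)… 1944:Tue 1948:Sun 1952:Fri 1956:Wed 1960:Mon 1964:Sat✓ 1968:Thu 1972:Tue 1976:Sun 1980:Fri 1984:Wed 1988:Mon 1992:Sat✓
Saturday: 1896, 1908, 1936, 1964, 1992 → 5.

5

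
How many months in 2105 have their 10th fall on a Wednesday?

1

Check the 10th of each month of 2105: Jan 10: Sat, Feb 10: Tue, Mar 10: Tue, Apr 10: Fri, May 10: Sun, Jun 10: Wed, Jul 10: Fri, Aug 10: Mon, Sep 10: Thu, Oct 10: Sat, Nov 10: Tue, Dec 10: Thu.
Wednesday occurs in June — 1 month.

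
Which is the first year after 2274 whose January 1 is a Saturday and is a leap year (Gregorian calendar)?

Jan 1 advances by 2 weekdays after a leap year and by 1 after a common year.
2274: Jan 1 is Thursday.
2275: Friday
2276: Saturday (leap)
2276 begins on a Saturday and is a leap year.

2276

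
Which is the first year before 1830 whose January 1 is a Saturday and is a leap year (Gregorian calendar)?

1820

Jan 1 advances by 2 weekdays after a leap year and by 1 after a common year.
1830: Jan 1 is Friday.
1829: Thursday
1828: Tuesday (leap)
1827: Monday
1826: Sunday
1825: Saturday
1824: Thursday (leap)
1823: Wednesday
1822: Tuesday
1821: Monday
1820: Saturday (leap)
1820 begins on a Saturday and is a leap year.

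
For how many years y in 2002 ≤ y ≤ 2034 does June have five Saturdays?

June has 30 days; it has five Saturdays when Saturday falls among the first (month-length − 28) days — i.e. when June 1 is one of Saturday/Friday.
June 1 by year: 2002:Sat✓ 2003:Sun 2004:Tue 2005:Wed 2006:Thu 2007:Fri✓ 2008:Sun 2009:Mon 2010:Tue 2011:Wed 2012:Fri✓ 2013:Sat✓ 2014:Sun 2015:Mon 2016:Wed …(3 more)… 2020:Mon 2021:Tue 2022:Wed 2023:Thu 2024:Sat✓ 2025:Sun 2026:Mon 2027:Tue 2028:Thu 2029:Fri✓ 2030:Sat✓ 2031:Sun 2032:Tue 2033:Wed 2034:Thu
Years with five Saturdays: 2002, 2007, 2012, 2013, 2018, 2019, 2024, 2029, 2030 → 9.

9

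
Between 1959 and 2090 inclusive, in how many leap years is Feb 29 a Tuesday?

5

Leap years in 1959–2090: 33 of them.
Feb 29 weekday advances by 5 (mod 7) from one leap year to the next four years later (or differs when a century non-leap intervenes).
Leap-day weekdays: 1960:Mon 1964:Sat 1968:Thu 1972:Tue✓ 1976:Sun 1980:Fri 1984:Wed 1988:Mon 1992:Sat 1996:Thu 2000:Tue✓ 2004:Sun 2008:Fri …(7 more)… 2040:Wed 2044:Mon 2048:Sat 2052:Thu 2056:Tue✓ 2060:Sun 2064:Fri 2068:Wed 2072:Mon 2076:Sat 2080:Thu 2084:Tue✓ 2088:Sun
Tuesday: 1972, 2000, 2028, 2056, 2084 → 5.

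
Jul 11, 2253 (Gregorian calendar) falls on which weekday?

Monday

January 1, 2253 is a Saturday.
July 11 is day 192 of the year, i.e. 191 days after Jan 1.
191 mod 7 = 2, so advance 2 weekdays from Saturday: Monday.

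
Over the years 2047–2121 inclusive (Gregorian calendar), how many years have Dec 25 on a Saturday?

Track Dec 25's weekday year by year (advancing +1, or +2 across a Feb 29):
  2047: Wed  2048: Fri (+2)  2049: Sat (+1) ✓  2050: Sun (+1)  2051: Mon (+1)
  2052: Wed (+2)  2053: Thu (+1)  2054: Fri (+1)  2055: Sat (+1) ✓  2056: Mon (+2)
  2057: Tue (+1)  2058: Wed (+1)  2059: Thu (+1)  2060: Sat (+2) ✓  … (47 more years) …
  2108: Tue (+2)  2109: Wed (+1)  2110: Thu (+1)  2111: Fri (+1)  2112: Sun (+2)
  2113: Mon (+1)  2114: Tue (+1)  2115: Wed (+1)  2116: Fri (+2)  2117: Sat (+1) ✓
  2118: Sun (+1)  2119: Mon (+1)  2120: Wed (+2)  2121: Thu (+1)
Saturday years: 2049, 2055, 2060, 2066, 2077, 2083, 2088, 2094, 2100, 2106, 2117 — 11 in total.

11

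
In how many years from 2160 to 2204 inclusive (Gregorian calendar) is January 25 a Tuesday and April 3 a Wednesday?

Check each year's weekday for January 25 and April 3:
  2160: Fri/Thu  2161: Sun/Fri  2162: Mon/Sat  2163: Tue/Sun  2164: Wed/Tue  2165: Fri/Wed  2166: Sat/Thu  2167: Sun/Fri  2168: Mon/Sun  2169: Wed/Mon  2170: Thu/Tue  2171: Fri/Wed  2172: Sat/Fri  2173: Mon/Sat  …(17 more)…  2191: Tue/Sun  2192: Wed/Tue  2193: Fri/Wed  2194: Sat/Thu  2195: Sun/Fri  2196: Mon/Sun  2197: Wed/Mon  2198: Thu/Tue  2199: Fri/Wed  2200: Sat/Thu  2201: Sun/Fri  2202: Mon/Sat  2203: Tue/Sun  2204: Wed/Tue
Both conditions hold in: no year — 0.

0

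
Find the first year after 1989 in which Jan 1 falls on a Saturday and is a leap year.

2000

Jan 1 advances by 2 weekdays after a leap year and by 1 after a common year.
1989: Jan 1 is Sunday.
1990: Monday
1991: Tuesday
1992: Wednesday (leap)
1993: Friday
1994: Saturday
1995: Sunday
1996: Monday (leap)
1997: Wednesday
1998: Thursday
1999: Friday
2000: Saturday (leap)
2000 begins on a Saturday and is a leap year.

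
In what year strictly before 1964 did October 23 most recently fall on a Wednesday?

From one year to the next, a fixed date's weekday advances by 1, or by 2 when a Feb 29 lies between the two dates.
1964: October 23 is Friday.
1963: Wednesday (−2)
October 23 falls on a Wednesday in 1963.

1963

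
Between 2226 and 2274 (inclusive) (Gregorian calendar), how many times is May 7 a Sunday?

7

Track May 7's weekday year by year (advancing +1, or +2 across a Feb 29):
  2226: Sun ✓  2227: Mon (+1)  2228: Wed (+2)  2229: Thu (+1)  2230: Fri (+1)
  2231: Sat (+1)  2232: Mon (+2)  2233: Tue (+1)  2234: Wed (+1)  2235: Thu (+1)
  2236: Sat (+2)  2237: Sun (+1) ✓  2238: Mon (+1)  2239: Tue (+1)  … (21 more years) …
  2261: Tue (+1)  2262: Wed (+1)  2263: Thu (+1)  2264: Sat (+2)  2265: Sun (+1) ✓
  2266: Mon (+1)  2267: Tue (+1)  2268: Thu (+2)  2269: Fri (+1)  2270: Sat (+1)
  2271: Sun (+1) ✓  2272: Tue (+2)  2273: Wed (+1)  2274: Thu (+1)
Sunday years: 2226, 2237, 2243, 2248, 2254, 2265, 2271 — 7 in total.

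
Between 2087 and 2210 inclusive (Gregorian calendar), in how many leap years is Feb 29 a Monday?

Leap years in 2087–2210: 29 of them.
Feb 29 weekday advances by 5 (mod 7) from one leap year to the next four years later (or differs when a century non-leap intervenes).
Leap-day weekdays: 2088:Sun 2092:Fri 2096:Wed 2104:Fri 2108:Wed 2112:Mon✓ 2116:Sat 2120:Thu 2124:Tue 2128:Sun 2132:Fri 2136:Wed 2140:Mon✓ …(3 more)… 2156:Sun 2160:Fri 2164:Wed 2168:Mon✓ 2172:Sat 2176:Thu 2180:Tue 2184:Sun 2188:Fri 2192:Wed 2196:Mon✓ 2204:Wed 2208:Mon✓
Monday: 2112, 2140, 2168, 2196, 2208 → 5.

5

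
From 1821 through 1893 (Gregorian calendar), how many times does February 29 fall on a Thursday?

2

Leap years in 1821–1893: 18 of them.
Feb 29 weekday advances by 5 (mod 7) from one leap year to the next four years later (or differs when a century non-leap intervenes).
Leap-day weekdays: 1824:Sun 1828:Fri 1832:Wed 1836:Mon 1840:Sat 1844:Thu✓ 1848:Tue 1852:Sun 1856:Fri 1860:Wed 1864:Mon 1868:Sat 1872:Thu✓ 1876:Tue 1880:Sun 1884:Fri 1888:Wed 1892:Mon
Thursday: 1844, 1872 → 2.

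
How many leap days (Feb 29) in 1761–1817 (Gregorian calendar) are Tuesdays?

1

Leap years in 1761–1817: 13 of them.
Feb 29 weekday advances by 5 (mod 7) from one leap year to the next four years later (or differs when a century non-leap intervenes).
Leap-day weekdays: 1764:Wed 1768:Mon 1772:Sat 1776:Thu 1780:Tue✓ 1784:Sun 1788:Fri 1792:Wed 1796:Mon 1804:Wed 1808:Mon 1812:Sat 1816:Thu
Tuesday: 1780 → 1.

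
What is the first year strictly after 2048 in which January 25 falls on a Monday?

From one year to the next, a fixed date's weekday advances by 1, or by 2 when a Feb 29 lies between the two dates.
2048: January 25 is Saturday.
2049: Monday (+2)
January 25 falls on a Monday in 2049.

2049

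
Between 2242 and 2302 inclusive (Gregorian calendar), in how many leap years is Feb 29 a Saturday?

2

Leap years in 2242–2302: 14 of them.
Feb 29 weekday advances by 5 (mod 7) from one leap year to the next four years later (or differs when a century non-leap intervenes).
Leap-day weekdays: 2244:Thu 2248:Tue 2252:Sun 2256:Fri 2260:Wed 2264:Mon 2268:Sat✓ 2272:Thu 2276:Tue 2280:Sun 2284:Fri 2288:Wed 2292:Mon 2296:Sat✓
Saturday: 2268, 2296 → 2.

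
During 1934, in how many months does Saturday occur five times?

A month of length L has five Saturdays iff its first Saturday is on day ≤ L−28 (so day 1–3 in a 31-day month, 1–2 in a 30-day month, day 1 in a leap February).
Checking each month of 1934: Jan starts Mon (31d); Feb starts Thu (28d); Mar starts Thu (31d) ✓; Apr starts Sun (30d); May starts Tue (31d); Jun starts Fri (30d) ✓; Jul starts Sun (31d); Aug starts Wed (31d); Sep starts Sat (30d) ✓; Oct starts Mon (31d); Nov starts Thu (30d); Dec starts Sat (31d) ✓.
Five-Saturday months: March, June, September, December → 4.

4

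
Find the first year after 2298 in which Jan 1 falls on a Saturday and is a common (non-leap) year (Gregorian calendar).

2310

Jan 1 advances by 2 weekdays after a leap year and by 1 after a common year.
2298: Jan 1 is Saturday.
2299: Sunday
2300: Monday
2301: Tuesday
2302: Wednesday
2303: Thursday
2304: Friday (leap)
2305: Sunday
2306: Monday
2307: Tuesday
2308: Wednesday (leap)
2309: Friday
2310: Saturday
2310 begins on a Saturday and is a common year.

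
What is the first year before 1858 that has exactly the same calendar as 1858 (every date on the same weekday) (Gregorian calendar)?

Two years share a calendar iff Jan 1 falls on the same weekday and both are leap or both are common. 1858: Jan 1 is Friday, common year.
1857: Jan 1 Thursday, common
1856: Jan 1 Tuesday, leap
1855: Jan 1 Monday, common
1854: Jan 1 Sunday, common
1853: Jan 1 Saturday, common
1852: Jan 1 Thursday, leap
1851: Jan 1 Wednesday, common
1850: Jan 1 Tuesday, common
1849: Jan 1 Monday, common
1848: Jan 1 Saturday, leap
1847: Jan 1 Friday, common
1847 matches on both conditions.

1847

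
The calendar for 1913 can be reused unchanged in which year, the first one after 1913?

Two years share a calendar iff Jan 1 falls on the same weekday and both are leap or both are common. 1913: Jan 1 is Wednesday, common year.
1914: Jan 1 Thursday, common
1915: Jan 1 Friday, common
1916: Jan 1 Saturday, leap
1917: Jan 1 Monday, common
1918: Jan 1 Tuesday, common
1919: Jan 1 Wednesday, common
1919 matches on both conditions.

1919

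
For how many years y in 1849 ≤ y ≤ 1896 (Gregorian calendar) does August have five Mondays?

August has 31 days; it has five Mondays when Monday falls among the first (month-length − 28) days — i.e. when August 1 is one of Monday/Sunday/Saturday.
August 1 by year: 1849:Wed 1850:Thu 1851:Fri 1852:Sun✓ 1853:Mon✓ 1854:Tue 1855:Wed 1856:Fri 1857:Sat✓ 1858:Sun✓ 1859:Mon✓ 1860:Wed 1861:Thu 1862:Fri 1863:Sat✓ …(18 more)… 1882:Tue 1883:Wed 1884:Fri 1885:Sat✓ 1886:Sun✓ 1887:Mon✓ 1888:Wed 1889:Thu 1890:Fri 1891:Sat✓ 1892:Mon✓ 1893:Tue 1894:Wed 1895:Thu 1896:Sat✓
Years with five Mondays: 1852, 1853, 1857, 1858, 1859, 1863, 1864, 1868, 1869, 1870, 1874, 1875, 1880, 1881, 1885, 1886, 1887, 1891, 1892, 1896 → 20.

20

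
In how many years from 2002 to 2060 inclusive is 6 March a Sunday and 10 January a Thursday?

Check each year's weekday for 6 March and 10 January:
  2002: Wed/Thu  2003: Thu/Fri  2004: Sat/Sat  2005: Sun/Mon  2006: Mon/Tue  2007: Tue/Wed  2008: Thu/Thu  2009: Fri/Sat  2010: Sat/Sun  2011: Sun/Mon  2012: Tue/Tue  2013: Wed/Thu  2014: Thu/Fri  2015: Fri/Sat  …(31 more)…  2047: Wed/Thu  2048: Fri/Fri  2049: Sat/Sun  2050: Sun/Mon  2051: Mon/Tue  2052: Wed/Wed  2053: Thu/Fri  2054: Fri/Sat  2055: Sat/Sun  2056: Mon/Mon  2057: Tue/Wed  2058: Wed/Thu  2059: Thu/Fri  2060: Sat/Sat
Both conditions hold in: no year — 0.

0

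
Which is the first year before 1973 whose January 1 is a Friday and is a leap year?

Jan 1 advances by 2 weekdays after a leap year and by 1 after a common year.
1973: Jan 1 is Monday.
1972: Saturday (leap)
1971: Friday
1970: Thursday
1969: Wednesday
1968: Monday (leap)
1967: Sunday
1966: Saturday
1965: Friday
1964: Wednesday (leap)
1963: Tuesday
1962: Monday
1961: Sunday
1960: Friday (leap)
1960 begins on a Friday and is a leap year.

1960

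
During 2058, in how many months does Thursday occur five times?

A month of length L has five Thursdays iff its first Thursday is on day ≤ L−28 (so day 1–3 in a 31-day month, 1–2 in a 30-day month, day 1 in a leap February).
Checking each month of 2058: Jan starts Tue (31d) ✓; Feb starts Fri (28d); Mar starts Fri (31d); Apr starts Mon (30d); May starts Wed (31d) ✓; Jun starts Sat (30d); Jul starts Mon (31d); Aug starts Thu (31d) ✓; Sep starts Sun (30d); Oct starts Tue (31d) ✓; Nov starts Fri (30d); Dec starts Sun (31d).
Five-Thursday months: January, May, August, October → 4.

4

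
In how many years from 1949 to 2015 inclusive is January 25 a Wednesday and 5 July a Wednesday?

7

Check each year's weekday for January 25 and 5 July:
  1949: Tue/Tue  1950: Wed/Wed ✓  1951: Thu/Thu  1952: Fri/Sat  1953: Sun/Sun  1954: Mon/Mon  1955: Tue/Tue  1956: Wed/Thu  1957: Fri/Fri  1958: Sat/Sat  1959: Sun/Sun  1960: Mon/Tue  1961: Wed/Wed ✓  1962: Thu/Thu  …(39 more)…  2002: Fri/Fri  2003: Sat/Sat  2004: Sun/Mon  2005: Tue/Tue  2006: Wed/Wed ✓  2007: Thu/Thu  2008: Fri/Sat  2009: Sun/Sun  2010: Mon/Mon  2011: Tue/Tue  2012: Wed/Thu  2013: Fri/Fri  2014: Sat/Sat  2015: Sun/Sun
Both conditions hold in: 1950, 1961, 1967, 1978, 1989, 1995, 2006 — 7.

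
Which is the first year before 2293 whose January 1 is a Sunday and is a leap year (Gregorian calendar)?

Jan 1 advances by 2 weekdays after a leap year and by 1 after a common year.
2293: Jan 1 is Sunday.
2292: Friday (leap)
2291: Thursday
2290: Wednesday
2289: Tuesday
2288: Sunday (leap)
2288 begins on a Sunday and is a leap year.

2288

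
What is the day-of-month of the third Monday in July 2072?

18

July 1, 2072 is a Friday, so the first Monday is the 4th.
The third Monday is 4 + 14 = 18.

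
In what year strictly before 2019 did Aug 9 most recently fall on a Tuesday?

From one year to the next, a fixed date's weekday advances by 1, or by 2 when a Feb 29 lies between the two dates.
2019: August 9 is Friday.
2018: Thursday (−1)
2017: Wednesday (−1)
2016: Tuesday (−1)
Aug 9 falls on a Tuesday in 2016.

2016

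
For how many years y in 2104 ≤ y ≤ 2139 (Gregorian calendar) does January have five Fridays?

16

January has 31 days; it has five Fridays when Friday falls among the first (month-length − 28) days — i.e. when January 1 is one of Friday/Thursday/Wednesday.
January 1 by year: 2104:Tue 2105:Thu✓ 2106:Fri✓ 2107:Sat 2108:Sun 2109:Tue 2110:Wed✓ 2111:Thu✓ 2112:Fri✓ 2113:Sun 2114:Mon 2115:Tue 2116:Wed✓ 2117:Fri✓ 2118:Sat …(6 more)… 2125:Mon 2126:Tue 2127:Wed✓ 2128:Thu✓ 2129:Sat 2130:Sun 2131:Mon 2132:Tue 2133:Thu✓ 2134:Fri✓ 2135:Sat 2136:Sun 2137:Tue 2138:Wed✓ 2139:Thu✓
Years with five Fridays: 2105, 2106, 2110, 2111, 2112, 2116, 2117, 2121, 2122, 2123, 2127, 2128, 2133, 2134, 2138, 2139 → 16.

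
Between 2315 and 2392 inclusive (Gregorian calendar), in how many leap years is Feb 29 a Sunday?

3

Leap years in 2315–2392: 20 of them.
Feb 29 weekday advances by 5 (mod 7) from one leap year to the next four years later (or differs when a century non-leap intervenes).
Leap-day weekdays: 2316:Tue 2320:Sun✓ 2324:Fri 2328:Wed 2332:Mon 2336:Sat 2340:Thu 2344:Tue 2348:Sun✓ 2352:Fri 2356:Wed 2360:Mon 2364:Sat 2368:Thu 2372:Tue 2376:Sun✓ 2380:Fri 2384:Wed 2388:Mon 2392:Sat
Sunday: 2320, 2348, 2376 → 3.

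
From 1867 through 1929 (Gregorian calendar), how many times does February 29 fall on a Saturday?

3

Leap years in 1867–1929: 15 of them.
Feb 29 weekday advances by 5 (mod 7) from one leap year to the next four years later (or differs when a century non-leap intervenes).
Leap-day weekdays: 1868:Sat✓ 1872:Thu 1876:Tue 1880:Sun 1884:Fri 1888:Wed 1892:Mon 1896:Sat✓ 1904:Mon 1908:Sat✓ 1912:Thu 1916:Tue 1920:Sun 1924:Fri 1928:Wed
Saturday: 1868, 1896, 1908 → 3.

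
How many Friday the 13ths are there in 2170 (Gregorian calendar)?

2

Check the 13th of each month of 2170: Jan 13: Sat, Feb 13: Tue, Mar 13: Tue, Apr 13: Fri, May 13: Sun, Jun 13: Wed, Jul 13: Fri, Aug 13: Mon, Sep 13: Thu, Oct 13: Sat, Nov 13: Tue, Dec 13: Thu.
Friday occurs in April, July — 2 months.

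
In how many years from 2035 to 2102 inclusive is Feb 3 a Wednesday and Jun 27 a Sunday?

Check each year's weekday for Feb 3 and Jun 27:
  2035: Sat/Wed  2036: Sun/Fri  2037: Tue/Sat  2038: Wed/Sun ✓  2039: Thu/Mon  2040: Fri/Wed  2041: Sun/Thu  2042: Mon/Fri  2043: Tue/Sat  2044: Wed/Mon  2045: Fri/Tue  2046: Sat/Wed  2047: Sun/Thu  2048: Mon/Sat  …(40 more)…  2089: Thu/Mon  2090: Fri/Tue  2091: Sat/Wed  2092: Sun/Fri  2093: Tue/Sat  2094: Wed/Sun ✓  2095: Thu/Mon  2096: Fri/Wed  2097: Sun/Thu  2098: Mon/Fri  2099: Tue/Sat  2100: Wed/Sun ✓  2101: Thu/Mon  2102: Fri/Tue
Both conditions hold in: 2038, 2049, 2055, 2066, 2077, 2083, 2094, 2100 — 8.

8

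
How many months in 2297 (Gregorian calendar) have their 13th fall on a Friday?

1

Check the 13th of each month of 2297: Jan 13: Wed, Feb 13: Sat, Mar 13: Sat, Apr 13: Tue, May 13: Thu, Jun 13: Sun, Jul 13: Tue, Aug 13: Fri, Sep 13: Mon, Oct 13: Wed, Nov 13: Sat, Dec 13: Mon.
Friday occurs in August — 1 month.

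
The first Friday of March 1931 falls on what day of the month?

March 1, 1931 is a Sunday, so the first Friday is the 6th.
The first Friday is 6 + 0 = 6.

6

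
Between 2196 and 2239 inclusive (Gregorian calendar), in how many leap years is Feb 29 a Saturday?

1

Leap years in 2196–2239: 10 of them.
Feb 29 weekday advances by 5 (mod 7) from one leap year to the next four years later (or differs when a century non-leap intervenes).
Leap-day weekdays: 2196:Mon 2204:Wed 2208:Mon 2212:Sat✓ 2216:Thu 2220:Tue 2224:Sun 2228:Fri 2232:Wed 2236:Mon
Saturday: 2212 → 1.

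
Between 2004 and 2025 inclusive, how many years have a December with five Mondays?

9

December has 31 days; it has five Mondays when Monday falls among the first (month-length − 28) days — i.e. when December 1 is one of Monday/Sunday/Saturday.
December 1 by year: 2004:Wed 2005:Thu 2006:Fri 2007:Sat✓ 2008:Mon✓ 2009:Tue 2010:Wed 2011:Thu 2012:Sat✓ 2013:Sun✓ 2014:Mon✓ 2015:Tue 2016:Thu 2017:Fri 2018:Sat✓ 2019:Sun✓ 2020:Tue 2021:Wed 2022:Thu 2023:Fri 2024:Sun✓ 2025:Mon✓
Years with five Mondays: 2007, 2008, 2012, 2013, 2014, 2018, 2019, 2024, 2025 → 9.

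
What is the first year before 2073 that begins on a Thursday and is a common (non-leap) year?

Jan 1 advances by 2 weekdays after a leap year and by 1 after a common year.
2073: Jan 1 is Sunday.
2072: Friday (leap)
2071: Thursday
2071 begins on a Thursday and is a common year.

2071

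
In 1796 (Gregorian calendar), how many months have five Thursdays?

A month of length L has five Thursdays iff its first Thursday is on day ≤ L−28 (so day 1–3 in a 31-day month, 1–2 in a 30-day month, day 1 in a leap February).
Checking each month of 1796: Jan starts Fri (31d); Feb starts Mon (29d); Mar starts Tue (31d) ✓; Apr starts Fri (30d); May starts Sun (31d); Jun starts Wed (30d) ✓; Jul starts Fri (31d); Aug starts Mon (31d); Sep starts Thu (30d) ✓; Oct starts Sat (31d); Nov starts Tue (30d); Dec starts Thu (31d) ✓.
Five-Thursday months: March, June, September, December → 4.

4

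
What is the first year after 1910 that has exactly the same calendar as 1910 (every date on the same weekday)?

1921

Two years share a calendar iff Jan 1 falls on the same weekday and both are leap or both are common. 1910: Jan 1 is Saturday, common year.
1911: Jan 1 Sunday, common
1912: Jan 1 Monday, leap
1913: Jan 1 Wednesday, common
1914: Jan 1 Thursday, common
1915: Jan 1 Friday, common
1916: Jan 1 Saturday, leap
1917: Jan 1 Monday, common
1918: Jan 1 Tuesday, common
1919: Jan 1 Wednesday, common
1920: Jan 1 Thursday, leap
1921: Jan 1 Saturday, common
1921 matches on both conditions.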